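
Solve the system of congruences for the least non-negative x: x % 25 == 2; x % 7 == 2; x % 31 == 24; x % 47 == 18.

124427

Combine the congruences pairwise.
From x ≡ 2 (mod 25) write x = 2 + 25t. Substituting into x ≡ 2 (mod 7) gives 25t ≡ 0 (mod 7), and since 4⁻¹ ≡ 2 (mod 7), t ≡ 0. Hence x ≡ 2 + 25·0 = 2 (mod 175).
From x ≡ 2 (mod 175) write x = 2 + 175t. Substituting into x ≡ 24 (mod 31) gives 175t ≡ 22 (mod 31), and since 20⁻¹ ≡ 14 (mod 31), t ≡ 29. Hence x ≡ 2 + 175·29 = 5077 (mod 5425).
From x ≡ 5077 (mod 5425) write x = 5077 + 5425t. Substituting into x ≡ 18 (mod 47) gives 5425t ≡ 17 (mod 47), and since 20⁻¹ ≡ 40 (mod 47), t ≡ 22. Hence x ≡ 5077 + 5425·22 = 124427 (mod 254975).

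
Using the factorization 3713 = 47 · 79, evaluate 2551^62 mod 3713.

3531

Mod 47: 2551 ≡ 13; by Fermat, exponent reduces to 62 mod 46 = 16; 13^16 ≡ 6 (mod 47).
Mod 79: 2551 ≡ 23; 23^62 ≡ 55 (mod 79).
Combine by CRT: x ≡ 6 (mod 47), x ≡ 55 (mod 79) ⇒ x ≡ 3531 (mod 3713).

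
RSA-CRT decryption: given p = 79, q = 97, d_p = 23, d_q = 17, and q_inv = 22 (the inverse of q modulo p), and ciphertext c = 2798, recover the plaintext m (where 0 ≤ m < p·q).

m₁ = c^(d_p) mod p: c ≡ 33 (mod 79), and 33^23 mod 79 = 69.
m₂ = c^(d_q) mod q: c ≡ 82 (mod 97), and 82^17 mod 97 = 40.
h = q_inv·(m₁ − m₂) mod p = 22·(69 − 40) mod 79 = 6.
m = m₂ + h·q = 40 + 6·97 = 622.

622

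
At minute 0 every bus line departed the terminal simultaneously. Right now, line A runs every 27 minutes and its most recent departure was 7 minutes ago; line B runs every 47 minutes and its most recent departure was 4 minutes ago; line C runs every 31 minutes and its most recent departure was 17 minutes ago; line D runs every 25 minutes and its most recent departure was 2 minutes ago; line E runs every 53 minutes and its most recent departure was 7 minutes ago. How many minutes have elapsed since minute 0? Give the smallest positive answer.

10117177

The moduli are pairwise coprime; N = 27·47·31·25·53 = 52124175.
N/27 = 1930525; 1930525 ≡ 25 (mod 27); 25·13 ≡ 1, so inverse 13.
N/47 = 1109025; 1109025 ≡ 13 (mod 47); 13·29 ≡ 1, so inverse 29.
N/31 = 1681425; 1681425 ≡ 16 (mod 31); 16·2 ≡ 1, so inverse 2.
N/25 = 2084967; 2084967 ≡ 17 (mod 25); 17·3 ≡ 1, so inverse 3.
N/53 = 983475; 983475 ≡ 7 (mod 53); 7·38 ≡ 1, so inverse 38.
t ≡ 7·1930525·13 + 4·1109025·29 + 17·1681425·2 + 2·2084967·3 + 7·983475·38 = 635607277.
635607277 mod 52124175 = 10117177.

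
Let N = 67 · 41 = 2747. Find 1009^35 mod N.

Mod 67: 1009 ≡ 4; 4^35 ≡ 16 (mod 67).
Mod 41: 1009 ≡ 25; 25^35 ≡ 40 (mod 41).
Combine by CRT: x ≡ 16 (mod 67), x ≡ 40 (mod 41) ⇒ x ≡ 1557 (mod 2747).

1557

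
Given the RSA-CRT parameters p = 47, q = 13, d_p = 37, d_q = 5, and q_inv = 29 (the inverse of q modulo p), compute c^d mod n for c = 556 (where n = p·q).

m₁ = c^(d_p) mod p: c ≡ 39 (mod 47), and 39^37 mod 47 = 44.
m₂ = c^(d_q) mod q: c ≡ 10 (mod 13), and 10^5 mod 13 = 4.
h = q_inv·(m₁ − m₂) mod p = 29·(44 − 4) mod 47 = 32.
m = m₂ + h·q = 4 + 32·13 = 420.

420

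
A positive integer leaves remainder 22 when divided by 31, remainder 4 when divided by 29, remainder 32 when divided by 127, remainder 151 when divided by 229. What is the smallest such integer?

From t ≡ 22 (mod 31) write t = 22 + 31s. Substituting into t ≡ 4 (mod 29) gives 31s ≡ 11 (mod 29), and since 2⁻¹ ≡ 15 (mod 29), s ≡ 20. Hence t ≡ 22 + 31·20 = 642 (mod 899).
From t ≡ 642 (mod 899) write t = 642 + 899s. Substituting into t ≡ 32 (mod 127) gives 899s ≡ 25 (mod 127), and since 10⁻¹ ≡ 89 (mod 127), s ≡ 66. Hence t ≡ 642 + 899·66 = 59976 (mod 114173).
From t ≡ 59976 (mod 114173) write t = 59976 + 114173s. Substituting into t ≡ 151 (mod 229) gives 114173s ≡ 173 (mod 229), and since 131⁻¹ ≡ 7 (mod 229), s ≡ 66. Hence t ≡ 59976 + 114173·66 = 7595394 (mod 26145617).

7595394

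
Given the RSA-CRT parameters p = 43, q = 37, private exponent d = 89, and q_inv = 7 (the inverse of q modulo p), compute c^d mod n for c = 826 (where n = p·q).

182

d_p = d mod (p−1) = 89 mod 42 = 5; d_q = d mod (q−1) = 17.
m₁ = c^(d_p) mod p: c ≡ 9 (mod 43), and 9^5 mod 43 = 10.
m₂ = c^(d_q) mod q: c ≡ 12 (mod 37), and 12^17 mod 37 = 34.
h = q_inv·(m₁ − m₂) mod p = 7·(10 − 34) mod 43 = 4.
m = m₂ + h·q = 34 + 4·37 = 182.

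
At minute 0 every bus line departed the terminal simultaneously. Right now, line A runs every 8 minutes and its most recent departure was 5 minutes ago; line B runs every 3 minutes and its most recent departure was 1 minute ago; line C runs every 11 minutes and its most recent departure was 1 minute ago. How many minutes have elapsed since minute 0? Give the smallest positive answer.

The moduli are pairwise coprime; N = 8·3·11 = 264.
N/8 = 33; 33 ≡ 1 (mod 8), inverse 1.
N/3 = 88; 88 ≡ 1 (mod 3), inverse 1.
N/11 = 24; 24 ≡ 2 (mod 11); 2·6 ≡ 1, so inverse 6.
t ≡ 5·33·1 + 1·88·1 + 1·24·6 = 397.
397 mod 264 = 133.

133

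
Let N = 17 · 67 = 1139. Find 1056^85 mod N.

1120

Mod 17: 1056 ≡ 2; by Fermat, exponent reduces to 85 mod 16 = 5; 2^5 ≡ 15 (mod 17).
Mod 67: 1056 ≡ 51; by Fermat, exponent reduces to 85 mod 66 = 19; 51^19 ≡ 48 (mod 67).
Combine by CRT: x ≡ 15 (mod 17), x ≡ 48 (mod 67) ⇒ x ≡ 1120 (mod 1139).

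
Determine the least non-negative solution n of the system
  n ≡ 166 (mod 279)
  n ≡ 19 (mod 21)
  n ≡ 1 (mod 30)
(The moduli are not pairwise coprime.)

9931

Combine the congruences pairwise.
gcd(279, 21) = 3 and 3 | (19 − 166), so the pair is consistent; merging gives n ≡ 166 (mod 1953), where 1953 = lcm(279, 21).
gcd(1953, 30) = 3 and 3 | (1 − 166), so the pair is consistent; merging gives n ≡ 9931 (mod 19530), where 19530 = lcm(1953, 30).
The solution is unique modulo lcm(279, 21, 30) = 19530.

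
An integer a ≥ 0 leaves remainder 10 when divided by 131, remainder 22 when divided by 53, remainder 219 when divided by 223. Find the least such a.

1373676

The moduli are pairwise coprime; N = 131·53·223 = 1548289.
N/131 = 11819; 11819 ≡ 29 (mod 131); 29·122 ≡ 1, so inverse 122.
N/53 = 29213; 29213 ≡ 10 (mod 53); 10·16 ≡ 1, so inverse 16.
N/223 = 6943; 6943 ≡ 30 (mod 223); 30·171 ≡ 1, so inverse 171.
a ≡ 10·11819·122 + 22·29213·16 + 219·6943·171 = 284710563.
284710563 mod 1548289 = 1373676.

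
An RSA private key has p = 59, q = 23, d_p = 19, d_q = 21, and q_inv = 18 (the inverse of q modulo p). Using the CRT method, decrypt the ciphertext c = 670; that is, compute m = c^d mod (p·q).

m₁ = c^(d_p) mod p: c ≡ 21 (mod 59), and 21^19 mod 59 = 46.
m₂ = c^(d_q) mod q: c ≡ 3 (mod 23), and 3^21 mod 23 = 8.
h = q_inv·(m₁ − m₂) mod p = 18·(46 − 8) mod 59 = 35.
m = m₂ + h·q = 8 + 35·23 = 813.

813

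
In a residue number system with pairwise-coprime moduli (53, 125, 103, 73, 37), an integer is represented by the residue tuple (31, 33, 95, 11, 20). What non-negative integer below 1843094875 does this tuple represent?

385240283

The moduli are pairwise coprime; N = 53·125·103·73·37 = 1843094875.
N/53 = 34775375; 34775375 ≡ 8 (mod 53); 8·20 ≡ 1, so inverse 20.
N/125 = 14744759; 14744759 ≡ 9 (mod 125); 9·14 ≡ 1, so inverse 14.
N/103 = 17894125; 17894125 ≡ 38 (mod 103); 38·19 ≡ 1, so inverse 19.
N/73 = 25247875; 25247875 ≡ 22 (mod 73); 22·10 ≡ 1, so inverse 10.
N/37 = 49813375; 49813375 ≡ 16 (mod 37); 16·7 ≡ 1, so inverse 7.
x ≡ 31·34775375·20 + 33·14744759·14 + 95·17894125·19 + 11·25247875·10 + 20·49813375·7 = 70422845533.
70422845533 mod 1843094875 = 385240283.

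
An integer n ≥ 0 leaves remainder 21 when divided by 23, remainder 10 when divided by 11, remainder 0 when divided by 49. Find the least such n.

The moduli are pairwise coprime; M = 23·11·49 = 12397.
M/23 = 539; 539 ≡ 10 (mod 23); 10·7 ≡ 1, so inverse 7.
M/11 = 1127; 1127 ≡ 5 (mod 11); 5·9 ≡ 1, so inverse 9.
M/49 = 253; 253 ≡ 8 (mod 49); 8·43 ≡ 1, so inverse 43.
n ≡ 21·539·7 + 10·1127·9 + 0·253·43 = 180663.
180663 mod 12397 = 7105.

7105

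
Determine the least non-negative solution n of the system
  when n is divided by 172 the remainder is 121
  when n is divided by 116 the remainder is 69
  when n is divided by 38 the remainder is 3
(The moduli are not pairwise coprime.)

84401

Combine the congruences pairwise.
gcd(172, 116) = 4 and 4 | (69 − 121), so the pair is consistent; merging gives n ≡ 4593 (mod 4988), where 4988 = lcm(172, 116).
gcd(4988, 38) = 2 and 2 | (3 − 4593), so the pair is consistent; merging gives n ≡ 84401 (mod 94772), where 94772 = lcm(4988, 38).
The solution is unique modulo lcm(172, 116, 38) = 94772.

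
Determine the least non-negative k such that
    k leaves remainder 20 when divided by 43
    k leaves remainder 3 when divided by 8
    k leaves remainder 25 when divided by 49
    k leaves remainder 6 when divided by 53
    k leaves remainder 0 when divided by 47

The moduli are pairwise coprime; N = 43·8·49·53·47 = 41988296.
N/43 = 976472; 976472 ≡ 28 (mod 43); 28·20 ≡ 1, so inverse 20.
N/8 = 5248537; 5248537 ≡ 1 (mod 8), inverse 1.
N/49 = 856904; 856904 ≡ 41 (mod 49); 41·6 ≡ 1, so inverse 6.
N/53 = 792232; 792232 ≡ 41 (mod 53); 41·22 ≡ 1, so inverse 22.
N/47 = 893368; 893368 ≡ 39 (mod 47); 39·41 ≡ 1, so inverse 41.
k ≡ 20·976472·20 + 3·5248537·1 + 25·856904·6 + 6·792232·22 + 0·893368·41 = 639444635.
639444635 mod 41988296 = 9620195.

9620195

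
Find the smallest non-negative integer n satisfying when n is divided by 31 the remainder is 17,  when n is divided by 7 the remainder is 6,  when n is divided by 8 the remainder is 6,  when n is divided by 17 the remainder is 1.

25654

The moduli are pairwise coprime; M = 31·7·8·17 = 29512.
M/31 = 952; 952 ≡ 22 (mod 31); 22·24 ≡ 1, so inverse 24.
M/7 = 4216; 4216 ≡ 2 (mod 7); 2·4 ≡ 1, so inverse 4.
M/8 = 3689; 3689 ≡ 1 (mod 8), inverse 1.
M/17 = 1736; 1736 ≡ 2 (mod 17); 2·9 ≡ 1, so inverse 9.
n ≡ 17·952·24 + 6·4216·4 + 6·3689·1 + 1·1736·9 = 527358.
527358 mod 29512 = 25654.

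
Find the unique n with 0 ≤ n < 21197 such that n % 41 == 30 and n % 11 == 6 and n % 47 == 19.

The moduli are pairwise coprime; M = 41·11·47 = 21197.
M/41 = 517; 517 ≡ 25 (mod 41); 25·23 ≡ 1, so inverse 23.
M/11 = 1927; 1927 ≡ 2 (mod 11); 2·6 ≡ 1, so inverse 6.
M/47 = 451; 451 ≡ 28 (mod 47); 28·42 ≡ 1, so inverse 42.
n ≡ 30·517·23 + 6·1927·6 + 19·451·42 = 786000.
786000 mod 21197 = 1711.

1711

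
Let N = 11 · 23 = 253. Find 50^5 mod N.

219

Mod 11: 50 ≡ 6; 6^5 ≡ 10 (mod 11).
Mod 23: 50 ≡ 4; 4^5 ≡ 12 (mod 23).
Combine by CRT: x ≡ 10 (mod 11), x ≡ 12 (mod 23) ⇒ x ≡ 219 (mod 253).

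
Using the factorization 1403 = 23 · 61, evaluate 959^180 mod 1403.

1343

Mod 23: 959 ≡ 16; by Fermat, exponent reduces to 180 mod 22 = 4; 16^4 ≡ 9 (mod 23).
Mod 61: 959 ≡ 44; since 60 | 180, by Fermat 44^180 ≡ 1 (mod 61).
Combine by CRT: x ≡ 9 (mod 23), x ≡ 1 (mod 61) ⇒ x ≡ 1343 (mod 1403).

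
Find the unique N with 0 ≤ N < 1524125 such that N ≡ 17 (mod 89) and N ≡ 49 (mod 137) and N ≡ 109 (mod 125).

1028234

The moduli are pairwise coprime; M = 89·137·125 = 1524125.
M/89 = 17125; 17125 ≡ 37 (mod 89); 37·77 ≡ 1, so inverse 77.
M/137 = 11125; 11125 ≡ 28 (mod 137); 28·93 ≡ 1, so inverse 93.
M/125 = 12193; 12193 ≡ 68 (mod 125); 68·57 ≡ 1, so inverse 57.
N ≡ 17·17125·77 + 49·11125·93 + 109·12193·57 = 148868359.
148868359 mod 1524125 = 1028234.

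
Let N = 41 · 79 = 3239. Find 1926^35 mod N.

1270

Mod 41: 1926 ≡ 40; 40^35 ≡ 40 (mod 41).
Mod 79: 1926 ≡ 30; 30^35 ≡ 6 (mod 79).
Combine by CRT: x ≡ 40 (mod 41), x ≡ 6 (mod 79) ⇒ x ≡ 1270 (mod 3239).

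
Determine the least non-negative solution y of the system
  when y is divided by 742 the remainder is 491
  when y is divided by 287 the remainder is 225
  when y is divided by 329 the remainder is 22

1091973

Combine the congruences pairwise.
gcd(742, 287) = 7 and 7 | (225 − 491), so the pair is consistent; merging gives y ≡ 27203 (mod 30422), where 30422 = lcm(742, 287).
gcd(30422, 329) = 7 and 7 | (22 − 27203), so the pair is consistent; merging gives y ≡ 1091973 (mod 1429834), where 1429834 = lcm(30422, 329).
The solution is unique modulo lcm(742, 287, 329) = 1429834.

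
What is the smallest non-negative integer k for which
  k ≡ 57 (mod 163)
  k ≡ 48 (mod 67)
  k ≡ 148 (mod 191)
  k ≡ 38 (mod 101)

14219525

The moduli are pairwise coprime; N = 163·67·191·101 = 210677011.
N/163 = 1292497; 1292497 ≡ 70 (mod 163); 70·7 ≡ 1, so inverse 7.
N/67 = 3144433; 3144433 ≡ 56 (mod 67); 56·6 ≡ 1, so inverse 6.
N/191 = 1103021; 1103021 ≡ 187 (mod 191); 187·143 ≡ 1, so inverse 143.
N/101 = 2085911; 2085911 ≡ 59 (mod 101); 59·12 ≡ 1, so inverse 12.
k ≡ 57·1292497·7 + 48·3144433·6 + 148·1103021·143 + 38·2085911·12 = 25716814867.
25716814867 mod 210677011 = 14219525.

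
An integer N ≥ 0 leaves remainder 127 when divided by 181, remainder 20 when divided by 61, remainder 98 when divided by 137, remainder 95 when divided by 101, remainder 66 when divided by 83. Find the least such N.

The moduli are pairwise coprime; M = 181·61·137·101·83 = 12680268311.
M/181 = 70056731; 70056731 ≡ 138 (mod 181); 138·101 ≡ 1, so inverse 101.
M/61 = 207873251; 207873251 ≡ 13 (mod 61); 13·47 ≡ 1, so inverse 47.
M/137 = 92556703; 92556703 ≡ 51 (mod 137); 51·43 ≡ 1, so inverse 43.
M/101 = 125547211; 125547211 ≡ 70 (mod 101); 70·13 ≡ 1, so inverse 13.
M/83 = 152774317; 152774317 ≡ 35 (mod 83); 35·19 ≡ 1, so inverse 19.
N ≡ 127·70056731·101 + 20·207873251·47 + 98·92556703·43 + 95·125547211·13 + 66·152774317·19 = 1830682290022.
1830682290022 mod 12680268311 = 4723653238.

4723653238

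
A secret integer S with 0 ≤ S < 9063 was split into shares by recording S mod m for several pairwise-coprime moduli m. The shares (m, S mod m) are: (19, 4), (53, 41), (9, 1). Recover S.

8839

The moduli are pairwise coprime; N = 19·53·9 = 9063.
N/19 = 477; 477 ≡ 2 (mod 19); 2·10 ≡ 1, so inverse 10.
N/53 = 171; 171 ≡ 12 (mod 53); 12·31 ≡ 1, so inverse 31.
N/9 = 1007; 1007 ≡ 8 (mod 9); 8·8 ≡ 1, so inverse 8.
S ≡ 4·477·10 + 41·171·31 + 1·1007·8 = 244477.
244477 mod 9063 = 8839.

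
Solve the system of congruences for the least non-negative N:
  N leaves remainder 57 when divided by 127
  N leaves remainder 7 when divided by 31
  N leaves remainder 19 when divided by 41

110801

The moduli are pairwise coprime; M = 127·31·41 = 161417.
M/127 = 1271; 1271 ≡ 1 (mod 127), inverse 1.
M/31 = 5207; 5207 ≡ 30 (mod 31); 30·30 ≡ 1, so inverse 30.
M/41 = 3937; 3937 ≡ 1 (mod 41), inverse 1.
N ≡ 57·1271·1 + 7·5207·30 + 19·3937·1 = 1240720.
1240720 mod 161417 = 110801.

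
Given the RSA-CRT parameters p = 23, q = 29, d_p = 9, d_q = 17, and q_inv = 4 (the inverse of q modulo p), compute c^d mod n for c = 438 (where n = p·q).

553

m₁ = c^(d_p) mod p: c ≡ 1 (mod 23), and 1^9 mod 23 = 1.
m₂ = c^(d_q) mod q: c ≡ 3 (mod 29), and 3^17 mod 29 = 2.
h = q_inv·(m₁ − m₂) mod p = 4·(1 − 2) mod 23 = 19.
m = m₂ + h·q = 2 + 19·29 = 553.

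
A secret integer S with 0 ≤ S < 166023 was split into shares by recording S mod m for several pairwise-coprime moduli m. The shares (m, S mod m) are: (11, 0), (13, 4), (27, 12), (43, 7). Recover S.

Combine the congruences pairwise.
From S ≡ 0 (mod 11) write S = 0 + 11t. Substituting into S ≡ 4 (mod 13) gives 11t ≡ 4 (mod 13), and since 11⁻¹ ≡ 6 (mod 13), t ≡ 11. Hence S ≡ 0 + 11·11 = 121 (mod 143).
From S ≡ 121 (mod 143) write S = 121 + 143t. Substituting into S ≡ 12 (mod 27) gives 143t ≡ 26 (mod 27), and since 8⁻¹ ≡ 17 (mod 27), t ≡ 10. Hence S ≡ 121 + 143·10 = 1551 (mod 3861).
From S ≡ 1551 (mod 3861) write S = 1551 + 3861t. Substituting into S ≡ 7 (mod 43) gives 3861t ≡ 4 (mod 43), and since 34⁻¹ ≡ 19 (mod 43), t ≡ 33. Hence S ≡ 1551 + 3861·33 = 128964 (mod 166023).

128964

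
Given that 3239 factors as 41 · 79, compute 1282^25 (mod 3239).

Mod 41: 1282 ≡ 11; 11^25 ≡ 38 (mod 41).
Mod 79: 1282 ≡ 18; 18^25 ≡ 22 (mod 79).
Combine by CRT: x ≡ 38 (mod 41), x ≡ 22 (mod 79) ⇒ x ≡ 1760 (mod 3239).

1760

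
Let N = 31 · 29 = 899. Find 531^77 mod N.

Mod 31: 531 ≡ 4; by Fermat, exponent reduces to 77 mod 30 = 17; 4^17 ≡ 16 (mod 31).
Mod 29: 531 ≡ 9; by Fermat, exponent reduces to 77 mod 28 = 21; 9^21 ≡ 28 (mod 29).
Combine by CRT: x ≡ 16 (mod 31), x ≡ 28 (mod 29) ⇒ x ≡ 202 (mod 899).

202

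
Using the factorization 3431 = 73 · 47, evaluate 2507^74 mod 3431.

Mod 73: 2507 ≡ 25; by Fermat, exponent reduces to 74 mod 72 = 2; 25^2 ≡ 41 (mod 73).
Mod 47: 2507 ≡ 16; by Fermat, exponent reduces to 74 mod 46 = 28; 16^28 ≡ 6 (mod 47).
Combine by CRT: x ≡ 41 (mod 73), x ≡ 6 (mod 47) ⇒ x ≡ 2450 (mod 3431).

2450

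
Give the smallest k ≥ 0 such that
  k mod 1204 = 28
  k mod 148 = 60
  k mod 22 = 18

10864

gcd(1204, 148) = 4 and 4 | (60 − 28), so the pair is consistent; merging gives k ≡ 10864 (mod 44548), where 44548 = lcm(1204, 148).
gcd(44548, 22) = 2 and 2 | (18 − 10864), so the pair is consistent; merging gives k ≡ 10864 (mod 490028), where 490028 = lcm(44548, 22).
The solution is unique modulo lcm(1204, 148, 22) = 490028.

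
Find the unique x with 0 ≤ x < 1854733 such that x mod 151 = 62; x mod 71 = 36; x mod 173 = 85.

The moduli are pairwise coprime; N = 151·71·173 = 1854733.
N/151 = 12283; 12283 ≡ 52 (mod 151); 52·61 ≡ 1, so inverse 61.
N/71 = 26123; 26123 ≡ 66 (mod 71); 66·14 ≡ 1, so inverse 14.
N/173 = 10721; 10721 ≡ 168 (mod 173); 168·69 ≡ 1, so inverse 69.
x ≡ 62·12283·61 + 36·26123·14 + 85·10721·69 = 122498963.
122498963 mod 1854733 = 86585.

86585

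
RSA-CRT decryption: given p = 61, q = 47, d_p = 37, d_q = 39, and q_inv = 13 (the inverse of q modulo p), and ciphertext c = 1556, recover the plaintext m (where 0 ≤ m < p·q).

2145

m₁ = c^(d_p) mod p: c ≡ 31 (mod 61), and 31^37 mod 61 = 10.
m₂ = c^(d_q) mod q: c ≡ 5 (mod 47), and 5^39 mod 47 = 30.
h = q_inv·(m₁ − m₂) mod p = 13·(10 − 30) mod 61 = 45.
m = m₂ + h·q = 30 + 45·47 = 2145.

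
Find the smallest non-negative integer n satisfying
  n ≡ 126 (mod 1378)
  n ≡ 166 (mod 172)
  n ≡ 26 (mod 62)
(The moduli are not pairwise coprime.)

gcd(1378, 172) = 2 and 2 | (166 − 126), so the pair is consistent; merging gives n ≡ 27686 (mod 118508), where 118508 = lcm(1378, 172).
gcd(118508, 62) = 2 and 2 | (26 − 27686), so the pair is consistent; merging gives n ≡ 1686798 (mod 3673748), where 3673748 = lcm(118508, 62).
The solution is unique modulo lcm(1378, 172, 62) = 3673748.

1686798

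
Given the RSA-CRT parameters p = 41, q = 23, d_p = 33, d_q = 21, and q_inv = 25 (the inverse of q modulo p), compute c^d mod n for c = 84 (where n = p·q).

m₁ = c^(d_p) mod p: c ≡ 2 (mod 41), and 2^33 mod 41 = 33.
m₂ = c^(d_q) mod q: c ≡ 15 (mod 23), and 15^21 mod 23 = 20.
h = q_inv·(m₁ − m₂) mod p = 25·(33 − 20) mod 41 = 38.
m = m₂ + h·q = 20 + 38·23 = 894.

894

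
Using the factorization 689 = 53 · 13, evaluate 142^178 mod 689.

Mod 53: 142 ≡ 36; by Fermat, exponent reduces to 178 mod 52 = 22; 36^22 ≡ 15 (mod 53).
Mod 13: 142 ≡ 12; by Fermat, exponent reduces to 178 mod 12 = 10; 12^10 ≡ 1 (mod 13).
Combine by CRT: x ≡ 15 (mod 53), x ≡ 1 (mod 13) ⇒ x ≡ 651 (mod 689).

651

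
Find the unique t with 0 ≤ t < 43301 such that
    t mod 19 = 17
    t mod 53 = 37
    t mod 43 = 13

The moduli are pairwise coprime; N = 19·53·43 = 43301.
N/19 = 2279; 2279 ≡ 18 (mod 19); 18·18 ≡ 1, so inverse 18.
N/53 = 817; 817 ≡ 22 (mod 53); 22·41 ≡ 1, so inverse 41.
N/43 = 1007; 1007 ≡ 18 (mod 43); 18·12 ≡ 1, so inverse 12.
t ≡ 17·2279·18 + 37·817·41 + 13·1007·12 = 2093855.
2093855 mod 43301 = 15407.

15407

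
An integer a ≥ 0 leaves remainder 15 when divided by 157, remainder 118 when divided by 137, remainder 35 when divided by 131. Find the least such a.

The moduli are pairwise coprime; N = 157·137·131 = 2817679.
N/157 = 17947; 17947 ≡ 49 (mod 157); 49·141 ≡ 1, so inverse 141.
N/137 = 20567; 20567 ≡ 17 (mod 137); 17·129 ≡ 1, so inverse 129.
N/131 = 21509; 21509 ≡ 25 (mod 131); 25·21 ≡ 1, so inverse 21.
a ≡ 15·17947·141 + 118·20567·129 + 35·21509·21 = 366837894.
366837894 mod 2817679 = 539624.

539624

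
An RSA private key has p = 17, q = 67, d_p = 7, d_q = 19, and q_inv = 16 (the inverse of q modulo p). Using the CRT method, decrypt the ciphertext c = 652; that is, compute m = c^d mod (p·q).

m₁ = c^(d_p) mod p: c ≡ 6 (mod 17), and 6^7 mod 17 = 14.
m₂ = c^(d_q) mod q: c ≡ 49 (mod 67), and 49^19 mod 67 = 10.
h = q_inv·(m₁ − m₂) mod p = 16·(14 − 10) mod 17 = 13.
m = m₂ + h·q = 10 + 13·67 = 881.

881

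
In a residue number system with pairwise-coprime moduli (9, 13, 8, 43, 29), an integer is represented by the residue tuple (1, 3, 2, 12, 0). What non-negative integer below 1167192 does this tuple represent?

991162

Combine the congruences pairwise.
From x ≡ 1 (mod 9) write x = 1 + 9t. Substituting into x ≡ 3 (mod 13) gives 9t ≡ 2 (mod 13), and since 9⁻¹ ≡ 3 (mod 13), t ≡ 6. Hence x ≡ 1 + 9·6 = 55 (mod 117).
From x ≡ 55 (mod 117) write x = 55 + 117t. Substituting into x ≡ 2 (mod 8) gives 117t ≡ 3 (mod 8), and since 5⁻¹ ≡ 5 (mod 8), t ≡ 7. Hence x ≡ 55 + 117·7 = 874 (mod 936).
From x ≡ 874 (mod 936) write x = 874 + 936t. Substituting into x ≡ 12 (mod 43) gives 936t ≡ 41 (mod 43), and since 33⁻¹ ≡ 30 (mod 43), t ≡ 26. Hence x ≡ 874 + 936·26 = 25210 (mod 40248).
From x ≡ 25210 (mod 40248) write x = 25210 + 40248t. Substituting into x ≡ 0 (mod 29) gives 40248t ≡ 20 (mod 29), and since 25⁻¹ ≡ 7 (mod 29), t ≡ 24. Hence x ≡ 25210 + 40248·24 = 991162 (mod 1167192).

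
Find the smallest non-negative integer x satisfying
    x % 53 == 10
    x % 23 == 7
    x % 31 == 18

11829

The moduli are pairwise coprime; N = 53·23·31 = 37789.
N/53 = 713; 713 ≡ 24 (mod 53); 24·42 ≡ 1, so inverse 42.
N/23 = 1643; 1643 ≡ 10 (mod 23); 10·7 ≡ 1, so inverse 7.
N/31 = 1219; 1219 ≡ 10 (mod 31); 10·28 ≡ 1, so inverse 28.
x ≡ 10·713·42 + 7·1643·7 + 18·1219·28 = 994343.
994343 mod 37789 = 11829.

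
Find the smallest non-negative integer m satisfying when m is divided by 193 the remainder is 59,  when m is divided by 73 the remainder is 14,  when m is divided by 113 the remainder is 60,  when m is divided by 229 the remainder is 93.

100840243

The moduli are pairwise coprime; N = 193·73·113·229 = 364581053.
N/193 = 1889021; 1889021 ≡ 130 (mod 193); 130·49 ≡ 1, so inverse 49.
N/73 = 4994261; 4994261 ≡ 39 (mod 73); 39·15 ≡ 1, so inverse 15.
N/113 = 3226381; 3226381 ≡ 5 (mod 113); 5·68 ≡ 1, so inverse 68.
N/229 = 1592057; 1592057 ≡ 49 (mod 229); 49·215 ≡ 1, so inverse 215.
m ≡ 59·1889021·49 + 14·4994261·15 + 60·3226381·68 + 93·1592057·215 = 51506768716.
51506768716 mod 364581053 = 100840243.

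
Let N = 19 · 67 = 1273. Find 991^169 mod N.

1047

Mod 19: 991 ≡ 3; by Fermat, exponent reduces to 169 mod 18 = 7; 3^7 ≡ 2 (mod 19).
Mod 67: 991 ≡ 53; by Fermat, exponent reduces to 169 mod 66 = 37; 53^37 ≡ 42 (mod 67).
Combine by CRT: x ≡ 2 (mod 19), x ≡ 42 (mod 67) ⇒ x ≡ 1047 (mod 1273).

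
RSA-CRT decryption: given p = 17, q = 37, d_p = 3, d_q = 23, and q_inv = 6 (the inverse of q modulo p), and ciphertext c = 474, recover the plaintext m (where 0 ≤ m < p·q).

m₁ = c^(d_p) mod p: c ≡ 15 (mod 17), and 15^3 mod 17 = 9.
m₂ = c^(d_q) mod q: c ≡ 30 (mod 37), and 30^23 mod 37 = 28.
h = q_inv·(m₁ − m₂) mod p = 6·(9 − 28) mod 17 = 5.
m = m₂ + h·q = 28 + 5·37 = 213.

213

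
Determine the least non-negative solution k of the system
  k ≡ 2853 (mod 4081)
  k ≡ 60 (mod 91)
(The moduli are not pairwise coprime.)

Combine the congruences pairwise.
gcd(4081, 91) = 7 and 7 | (60 − 2853), so the pair is consistent; merging gives k ≡ 47744 (mod 53053), where 53053 = lcm(4081, 91).
The solution is unique modulo lcm(4081, 91) = 53053.

47744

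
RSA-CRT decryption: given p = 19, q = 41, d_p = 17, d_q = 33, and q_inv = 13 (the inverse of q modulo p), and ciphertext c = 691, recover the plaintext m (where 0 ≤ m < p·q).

m₁ = c^(d_p) mod p: c ≡ 7 (mod 19), and 7^17 mod 19 = 11.
m₂ = c^(d_q) mod q: c ≡ 35 (mod 41), and 35^33 mod 41 = 24.
h = q_inv·(m₁ − m₂) mod p = 13·(11 − 24) mod 19 = 2.
m = m₂ + h·q = 24 + 2·41 = 106.

106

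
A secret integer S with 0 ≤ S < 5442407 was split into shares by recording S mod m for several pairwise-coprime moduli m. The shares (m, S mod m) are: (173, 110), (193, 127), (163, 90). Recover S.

2819664

The moduli are pairwise coprime; N = 173·193·163 = 5442407.
N/173 = 31459; 31459 ≡ 146 (mod 173); 146·32 ≡ 1, so inverse 32.
N/193 = 28199; 28199 ≡ 21 (mod 193); 21·46 ≡ 1, so inverse 46.
N/163 = 33389; 33389 ≡ 137 (mod 163); 137·94 ≡ 1, so inverse 94.
S ≡ 110·31459·32 + 127·28199·46 + 90·33389·94 = 557945178.
557945178 mod 5442407 = 2819664.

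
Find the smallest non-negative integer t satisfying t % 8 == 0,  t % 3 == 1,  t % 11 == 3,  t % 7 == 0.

784

The moduli are pairwise coprime; N = 8·3·11·7 = 1848.
N/8 = 231; 231 ≡ 7 (mod 8); 7·7 ≡ 1, so inverse 7.
N/3 = 616; 616 ≡ 1 (mod 3), inverse 1.
N/11 = 168; 168 ≡ 3 (mod 11); 3·4 ≡ 1, so inverse 4.
N/7 = 264; 264 ≡ 5 (mod 7); 5·3 ≡ 1, so inverse 3.
t ≡ 0·231·7 + 1·616·1 + 3·168·4 + 0·264·3 = 2632.
2632 mod 1848 = 784.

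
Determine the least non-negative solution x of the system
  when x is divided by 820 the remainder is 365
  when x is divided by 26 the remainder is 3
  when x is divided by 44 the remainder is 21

76625

Combine the congruences pairwise.
gcd(820, 26) = 2 and 2 | (3 − 365), so the pair is consistent; merging gives x ≡ 2005 (mod 10660), where 10660 = lcm(820, 26).
gcd(10660, 44) = 4 and 4 | (21 − 2005), so the pair is consistent; merging gives x ≡ 76625 (mod 117260), where 117260 = lcm(10660, 44).
The solution is unique modulo lcm(820, 26, 44) = 117260.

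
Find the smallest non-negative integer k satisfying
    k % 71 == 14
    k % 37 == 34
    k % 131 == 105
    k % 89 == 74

From k ≡ 14 (mod 71) write k = 14 + 71t. Substituting into k ≡ 34 (mod 37) gives 71t ≡ 20 (mod 37), and since 34⁻¹ ≡ 12 (mod 37), t ≡ 18. Hence k ≡ 14 + 71·18 = 1292 (mod 2627).
From k ≡ 1292 (mod 2627) write k = 1292 + 2627t. Substituting into k ≡ 105 (mod 131) gives 2627t ≡ 123 (mod 131), and since 7⁻¹ ≡ 75 (mod 131), t ≡ 55. Hence k ≡ 1292 + 2627·55 = 145777 (mod 344137).
From k ≡ 145777 (mod 344137) write k = 145777 + 344137t. Substituting into k ≡ 74 (mod 89) gives 344137t ≡ 79 (mod 89), and since 63⁻¹ ≡ 65 (mod 89), t ≡ 62. Hence k ≡ 145777 + 344137·62 = 21482271 (mod 30628193).

21482271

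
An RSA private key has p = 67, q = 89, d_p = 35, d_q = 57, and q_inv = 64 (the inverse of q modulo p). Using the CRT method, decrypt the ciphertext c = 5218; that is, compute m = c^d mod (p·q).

1270

m₁ = c^(d_p) mod p: c ≡ 59 (mod 67), and 59^35 mod 67 = 64.
m₂ = c^(d_q) mod q: c ≡ 56 (mod 89), and 56^57 mod 89 = 24.
h = q_inv·(m₁ − m₂) mod p = 64·(64 − 24) mod 67 = 14.
m = m₂ + h·q = 24 + 14·89 = 1270.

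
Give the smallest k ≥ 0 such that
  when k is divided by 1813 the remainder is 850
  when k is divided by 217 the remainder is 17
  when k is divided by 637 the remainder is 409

492173

gcd(1813, 217) = 7 and 7 | (17 − 850), so the pair is consistent; merging gives k ≡ 42549 (mod 56203), where 56203 = lcm(1813, 217).
gcd(56203, 637) = 49 and 49 | (409 − 42549), so the pair is consistent; merging gives k ≡ 492173 (mod 730639), where 730639 = lcm(56203, 637).
The solution is unique modulo lcm(1813, 217, 637) = 730639.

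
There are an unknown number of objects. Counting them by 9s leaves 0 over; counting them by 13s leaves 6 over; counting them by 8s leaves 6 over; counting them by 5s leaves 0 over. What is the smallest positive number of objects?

630

From N ≡ 0 (mod 9) write N = 0 + 9t. Substituting into N ≡ 6 (mod 13) gives 9t ≡ 6 (mod 13), and since 9⁻¹ ≡ 3 (mod 13), t ≡ 5. Hence N ≡ 0 + 9·5 = 45 (mod 117).
From N ≡ 45 (mod 117) write N = 45 + 117t. Substituting into N ≡ 6 (mod 8) gives 117t ≡ 1 (mod 8), and since 5⁻¹ ≡ 5 (mod 8), t ≡ 5. Hence N ≡ 45 + 117·5 = 630 (mod 936).
From N ≡ 630 (mod 936) write N = 630 + 936t. Substituting into N ≡ 0 (mod 5) gives 936t ≡ 0 (mod 5), and since 1⁻¹ ≡ 1 (mod 5), t ≡ 0. Hence N ≡ 630 + 936·0 = 630 (mod 4680).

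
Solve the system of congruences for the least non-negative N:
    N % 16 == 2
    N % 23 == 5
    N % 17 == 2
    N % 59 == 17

From N ≡ 2 (mod 16) write N = 2 + 16t. Substituting into N ≡ 5 (mod 23) gives 16t ≡ 3 (mod 23), and since 16⁻¹ ≡ 13 (mod 23), t ≡ 16. Hence N ≡ 2 + 16·16 = 258 (mod 368).
From N ≡ 258 (mod 368) write N = 258 + 368t. Substituting into N ≡ 2 (mod 17) gives 368t ≡ 16 (mod 17), and since 11⁻¹ ≡ 14 (mod 17), t ≡ 3. Hence N ≡ 258 + 368·3 = 1362 (mod 6256).
From N ≡ 1362 (mod 6256) write N = 1362 + 6256t. Substituting into N ≡ 17 (mod 59) gives 6256t ≡ 12 (mod 59), and since 2⁻¹ ≡ 30 (mod 59), t ≡ 6. Hence N ≡ 1362 + 6256·6 = 38898 (mod 369104).

38898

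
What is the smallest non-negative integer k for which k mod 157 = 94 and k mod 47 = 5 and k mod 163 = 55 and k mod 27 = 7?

Combine the congruences pairwise.
From k ≡ 94 (mod 157) write k = 94 + 157t. Substituting into k ≡ 5 (mod 47) gives 157t ≡ 5 (mod 47), and since 16⁻¹ ≡ 3 (mod 47), t ≡ 15. Hence k ≡ 94 + 157·15 = 2449 (mod 7379).
From k ≡ 2449 (mod 7379) write k = 2449 + 7379t. Substituting into k ≡ 55 (mod 163) gives 7379t ≡ 51 (mod 163), and since 44⁻¹ ≡ 63 (mod 163), t ≡ 116. Hence k ≡ 2449 + 7379·116 = 858413 (mod 1202777).
From k ≡ 858413 (mod 1202777) write k = 858413 + 1202777t. Substituting into k ≡ 7 (mod 27) gives 1202777t ≡ 5 (mod 27), and since 8⁻¹ ≡ 17 (mod 27), t ≡ 4. Hence k ≡ 858413 + 1202777·4 = 5669521 (mod 32474979).

5669521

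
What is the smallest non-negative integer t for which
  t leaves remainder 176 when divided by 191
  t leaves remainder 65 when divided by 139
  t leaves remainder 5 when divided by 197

The moduli are pairwise coprime; N = 191·139·197 = 5230153.
N/191 = 27383; 27383 ≡ 70 (mod 191); 70·161 ≡ 1, so inverse 161.
N/139 = 37627; 37627 ≡ 97 (mod 139); 97·43 ≡ 1, so inverse 43.
N/197 = 26549; 26549 ≡ 151 (mod 197); 151·167 ≡ 1, so inverse 167.
t ≡ 176·27383·161 + 65·37627·43 + 5·26549·167 = 903260568.
903260568 mod 5230153 = 3674252.

3674252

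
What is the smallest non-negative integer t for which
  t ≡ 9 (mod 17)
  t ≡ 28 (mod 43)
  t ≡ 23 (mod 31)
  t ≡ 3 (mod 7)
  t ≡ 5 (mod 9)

The moduli are pairwise coprime; N = 17·43·31·7·9 = 1427643.
N/17 = 83979; 83979 ≡ 16 (mod 17); 16·16 ≡ 1, so inverse 16.
N/43 = 33201; 33201 ≡ 5 (mod 43); 5·26 ≡ 1, so inverse 26.
N/31 = 46053; 46053 ≡ 18 (mod 31); 18·19 ≡ 1, so inverse 19.
N/7 = 203949; 203949 ≡ 4 (mod 7); 4·2 ≡ 1, so inverse 2.
N/9 = 158627; 158627 ≡ 2 (mod 9); 2·5 ≡ 1, so inverse 5.
t ≡ 9·83979·16 + 28·33201·26 + 23·46053·19 + 3·203949·2 + 5·158627·5 = 61577834.
61577834 mod 1427643 = 189185.

189185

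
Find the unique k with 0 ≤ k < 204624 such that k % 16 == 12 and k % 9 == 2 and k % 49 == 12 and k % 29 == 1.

Combine the congruences pairwise.
From k ≡ 12 (mod 16) write k = 12 + 16t. Substituting into k ≡ 2 (mod 9) gives 16t ≡ 8 (mod 9), and since 7⁻¹ ≡ 4 (mod 9), t ≡ 5. Hence k ≡ 12 + 16·5 = 92 (mod 144).
From k ≡ 92 (mod 144) write k = 92 + 144t. Substituting into k ≡ 12 (mod 49) gives 144t ≡ 18 (mod 49), and since 46⁻¹ ≡ 16 (mod 49), t ≡ 43. Hence k ≡ 92 + 144·43 = 6284 (mod 7056).
From k ≡ 6284 (mod 7056) write k = 6284 + 7056t. Substituting into k ≡ 1 (mod 29) gives 7056t ≡ 10 (mod 29), and since 9⁻¹ ≡ 13 (mod 29), t ≡ 14. Hence k ≡ 6284 + 7056·14 = 105068 (mod 204624).

105068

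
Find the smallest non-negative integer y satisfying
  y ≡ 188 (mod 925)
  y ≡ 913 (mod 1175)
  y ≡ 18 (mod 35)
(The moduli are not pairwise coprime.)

114888

Combine the congruences pairwise.
gcd(925, 1175) = 25 and 25 | (913 − 188), so the pair is consistent; merging gives y ≡ 27938 (mod 43475), where 43475 = lcm(925, 1175).
gcd(43475, 35) = 5 and 5 | (18 − 27938), so the pair is consistent; merging gives y ≡ 114888 (mod 304325), where 304325 = lcm(43475, 35).
The solution is unique modulo lcm(925, 1175, 35) = 304325.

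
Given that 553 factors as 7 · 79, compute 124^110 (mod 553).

Mod 7: 124 ≡ 5; by Fermat, exponent reduces to 110 mod 6 = 2; 5^2 ≡ 4 (mod 7).
Mod 79: 124 ≡ 45; by Fermat, exponent reduces to 110 mod 78 = 32; 45^32 ≡ 32 (mod 79).
Combine by CRT: x ≡ 4 (mod 7), x ≡ 32 (mod 79) ⇒ x ≡ 32 (mod 553).

32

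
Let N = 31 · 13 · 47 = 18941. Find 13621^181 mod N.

Mod 31: 13621 ≡ 12; by Fermat, exponent reduces to 181 mod 30 = 1; 12^1 ≡ 12 (mod 31).
Mod 13: 13621 ≡ 10; by Fermat, exponent reduces to 181 mod 12 = 1; 10^1 ≡ 10 (mod 13).
Mod 47: 13621 ≡ 38; by Fermat, exponent reduces to 181 mod 46 = 43; 38^43 ≡ 45 (mod 47).
Combine by CRT: x ≡ 12 (mod 31), x ≡ 10 (mod 13), x ≡ 45 (mod 47) ⇒ x ≡ 14427 (mod 18941).

14427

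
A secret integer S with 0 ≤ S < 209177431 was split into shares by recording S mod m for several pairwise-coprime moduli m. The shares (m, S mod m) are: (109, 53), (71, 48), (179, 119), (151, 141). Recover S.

From S ≡ 53 (mod 109) write S = 53 + 109t. Substituting into S ≡ 48 (mod 71) gives 109t ≡ 66 (mod 71), and since 38⁻¹ ≡ 43 (mod 71), t ≡ 69. Hence S ≡ 53 + 109·69 = 7574 (mod 7739).
From S ≡ 7574 (mod 7739) write S = 7574 + 7739t. Substituting into S ≡ 119 (mod 179) gives 7739t ≡ 63 (mod 179), and since 42⁻¹ ≡ 81 (mod 179), t ≡ 91. Hence S ≡ 7574 + 7739·91 = 711823 (mod 1385281).
From S ≡ 711823 (mod 1385281) write S = 711823 + 1385281t. Substituting into S ≡ 141 (mod 151) gives 1385281t ≡ 132 (mod 151), and since 7⁻¹ ≡ 108 (mod 151), t ≡ 62. Hence S ≡ 711823 + 1385281·62 = 86599245 (mod 209177431).

86599245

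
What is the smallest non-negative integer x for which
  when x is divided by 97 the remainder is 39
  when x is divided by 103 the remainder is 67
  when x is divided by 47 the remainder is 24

The moduli are pairwise coprime; N = 97·103·47 = 469577.
N/97 = 4841; 4841 ≡ 88 (mod 97); 88·43 ≡ 1, so inverse 43.
N/103 = 4559; 4559 ≡ 27 (mod 103); 27·42 ≡ 1, so inverse 42.
N/47 = 9991; 9991 ≡ 27 (mod 47); 27·7 ≡ 1, so inverse 7.
x ≡ 39·4841·43 + 67·4559·42 + 24·9991·7 = 22625871.
22625871 mod 469577 = 86175.

86175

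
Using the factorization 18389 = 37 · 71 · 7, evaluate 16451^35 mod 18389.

Mod 37: 16451 ≡ 23; 23^35 ≡ 29 (mod 37).
Mod 71: 16451 ≡ 50; 50^35 ≡ 1 (mod 71).
Mod 7: 16451 ≡ 1; by Fermat, exponent reduces to 35 mod 6 = 5; 1^5 ≡ 1 (mod 7).
Combine by CRT: x ≡ 29 (mod 37), x ≡ 1 (mod 71), x ≡ 1 (mod 7) ⇒ x ≡ 5468 (mod 18389).

5468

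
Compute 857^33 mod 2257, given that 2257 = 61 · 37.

820

Mod 61: 857 ≡ 3; 3^33 ≡ 27 (mod 61).
Mod 37: 857 ≡ 6; 6^33 ≡ 6 (mod 37).
Combine by CRT: x ≡ 27 (mod 61), x ≡ 6 (mod 37) ⇒ x ≡ 820 (mod 2257).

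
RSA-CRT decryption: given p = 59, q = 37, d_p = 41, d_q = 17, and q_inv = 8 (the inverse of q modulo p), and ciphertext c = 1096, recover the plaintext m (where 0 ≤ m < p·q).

2154

m₁ = c^(d_p) mod p: c ≡ 34 (mod 59), and 34^41 mod 59 = 30.
m₂ = c^(d_q) mod q: c ≡ 23 (mod 37), and 23^17 mod 37 = 8.
h = q_inv·(m₁ − m₂) mod p = 8·(30 − 8) mod 59 = 58.
m = m₂ + h·q = 8 + 58·37 = 2154.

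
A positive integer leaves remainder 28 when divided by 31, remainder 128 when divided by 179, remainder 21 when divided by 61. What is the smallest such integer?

The moduli are pairwise coprime; N = 31·179·61 = 338489.
N/31 = 10919; 10919 ≡ 7 (mod 31); 7·9 ≡ 1, so inverse 9.
N/179 = 1891; 1891 ≡ 101 (mod 179); 101·39 ≡ 1, so inverse 39.
N/61 = 5549; 5549 ≡ 59 (mod 61); 59·30 ≡ 1, so inverse 30.
a ≡ 28·10919·9 + 128·1891·39 + 21·5549·30 = 15687330.
15687330 mod 338489 = 116836.

116836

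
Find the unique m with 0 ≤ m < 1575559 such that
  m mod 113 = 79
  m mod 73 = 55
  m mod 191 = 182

1107027

The moduli are pairwise coprime; N = 113·73·191 = 1575559.
N/113 = 13943; 13943 ≡ 44 (mod 113); 44·18 ≡ 1, so inverse 18.
N/73 = 21583; 21583 ≡ 48 (mod 73); 48·35 ≡ 1, so inverse 35.
N/191 = 8249; 8249 ≡ 36 (mod 191); 36·69 ≡ 1, so inverse 69.
m ≡ 79·13943·18 + 55·21583·35 + 182·8249·69 = 164965163.
164965163 mod 1575559 = 1107027.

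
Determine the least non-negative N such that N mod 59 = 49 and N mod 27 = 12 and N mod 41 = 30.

From N ≡ 49 (mod 59) write N = 49 + 59t. Substituting into N ≡ 12 (mod 27) gives 59t ≡ 17 (mod 27), and since 5⁻¹ ≡ 11 (mod 27), t ≡ 25. Hence N ≡ 49 + 59·25 = 1524 (mod 1593).
From N ≡ 1524 (mod 1593) write N = 1524 + 1593t. Substituting into N ≡ 30 (mod 41) gives 1593t ≡ 23 (mod 41), and since 35⁻¹ ≡ 34 (mod 41), t ≡ 3. Hence N ≡ 1524 + 1593·3 = 6303 (mod 65313).

6303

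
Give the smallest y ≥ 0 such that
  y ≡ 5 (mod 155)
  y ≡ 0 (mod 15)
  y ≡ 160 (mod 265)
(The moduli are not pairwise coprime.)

Combine the congruences pairwise.
gcd(155, 15) = 5 and 5 | (0 − 5), so the pair is consistent; merging gives y ≡ 315 (mod 465), where 465 = lcm(155, 15).
gcd(465, 265) = 5 and 5 | (160 − 315), so the pair is consistent; merging gives y ≡ 16590 (mod 24645), where 24645 = lcm(465, 265).
The solution is unique modulo lcm(155, 15, 265) = 24645.

16590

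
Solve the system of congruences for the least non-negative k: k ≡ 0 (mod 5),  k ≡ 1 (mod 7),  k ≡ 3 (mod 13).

The moduli are pairwise coprime; N = 5·7·13 = 455.
N/5 = 91; 91 ≡ 1 (mod 5), inverse 1.
N/7 = 65; 65 ≡ 2 (mod 7); 2·4 ≡ 1, so inverse 4.
N/13 = 35; 35 ≡ 9 (mod 13); 9·3 ≡ 1, so inverse 3.
k ≡ 0·91·1 + 1·65·4 + 3·35·3 = 575.
575 mod 455 = 120.

120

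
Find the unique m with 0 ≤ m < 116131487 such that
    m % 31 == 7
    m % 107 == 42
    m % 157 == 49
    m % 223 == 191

From m ≡ 7 (mod 31) write m = 7 + 31t. Substituting into m ≡ 42 (mod 107) gives 31t ≡ 35 (mod 107), and since 31⁻¹ ≡ 38 (mod 107), t ≡ 46. Hence m ≡ 7 + 31·46 = 1433 (mod 3317).
From m ≡ 1433 (mod 3317) write m = 1433 + 3317t. Substituting into m ≡ 49 (mod 157) gives 3317t ≡ 29 (mod 157), and since 20⁻¹ ≡ 55 (mod 157), t ≡ 25. Hence m ≡ 1433 + 3317·25 = 84358 (mod 520769).
From m ≡ 84358 (mod 520769) write m = 84358 + 520769t. Substituting into m ≡ 191 (mod 223) gives 520769t ≡ 127 (mod 223), and since 64⁻¹ ≡ 115 (mod 223), t ≡ 110. Hence m ≡ 84358 + 520769·110 = 57368948 (mod 116131487).

57368948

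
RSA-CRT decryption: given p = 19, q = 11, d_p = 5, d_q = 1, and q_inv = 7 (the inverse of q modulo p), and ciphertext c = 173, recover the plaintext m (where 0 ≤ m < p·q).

184

m₁ = c^(d_p) mod p: c ≡ 2 (mod 19), and 2^5 mod 19 = 13.
m₂ = c^(d_q) mod q: c ≡ 8 (mod 11), and 8^1 mod 11 = 8.
h = q_inv·(m₁ − m₂) mod p = 7·(13 − 8) mod 19 = 16.
m = m₂ + h·q = 8 + 16·11 = 184.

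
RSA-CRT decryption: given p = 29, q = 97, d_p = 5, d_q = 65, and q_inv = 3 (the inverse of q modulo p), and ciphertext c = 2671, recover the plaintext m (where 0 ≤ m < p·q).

m₁ = c^(d_p) mod p: c ≡ 3 (mod 29), and 3^5 mod 29 = 11.
m₂ = c^(d_q) mod q: c ≡ 52 (mod 97), and 52^65 mod 97 = 52.
h = q_inv·(m₁ − m₂) mod p = 3·(11 − 52) mod 29 = 22.
m = m₂ + h·q = 52 + 22·97 = 2186.

2186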